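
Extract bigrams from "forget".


Word: "forget" (length 6)
Number of bigrams = 6 - 2 + 1 = 5
  Position 0: "fo"
  Position 1: "or"
  Position 2: "rg"
  Position 3: "ge"
  Position 4: "et"
Bigrams = "fo", "or", "rg", "ge", "et"


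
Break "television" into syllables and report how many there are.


Word: "television"
Syllable breakdown: tel · e · vi · sion
Counting: 4 parts
= 4 syllables


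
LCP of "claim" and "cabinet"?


Word 1: "claim"
Word 2: "cabinet"
Comparing from start:
  Pos 0: 'c' == 'c'
  Pos 1: 'l' != 'a' (stop)
LCP = "c" (length 1)


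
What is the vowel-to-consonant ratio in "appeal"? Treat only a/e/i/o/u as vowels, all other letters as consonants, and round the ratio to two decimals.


Word: "appeal"
Vowels (a,e,i,o,u): 3
Consonants: 3
Ratio = 3/3
= 1.00


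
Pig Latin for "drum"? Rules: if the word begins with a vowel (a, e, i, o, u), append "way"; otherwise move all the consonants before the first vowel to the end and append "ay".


Word: "drum"
Starts with consonant(s) → move to end, add 'ay'
Consonant cluster: "dr"
Pig Latin = "umdray"


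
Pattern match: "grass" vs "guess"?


Pattern of "grass": [0, 1, 2, 3, 3]
Pattern of "guess": [0, 1, 2, 3, 3]
Patterns match
Same pattern = Yes


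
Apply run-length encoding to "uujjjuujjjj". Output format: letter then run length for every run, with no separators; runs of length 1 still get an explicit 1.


String: "uujjjuujjjj"
Scanning for consecutive runs:
  'u' x 2
  'j' x 3
  'u' x 2
  'j' x 4
RLE = "u2j3u2j4"


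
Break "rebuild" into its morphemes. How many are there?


Word: "rebuild"
Morphemes: re- | build
Each morpheme carries meaning
= 2 morphemes


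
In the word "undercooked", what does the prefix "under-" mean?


Prefix: under-
Example: undercooked (under- + cooked)
Meaning = insufficient


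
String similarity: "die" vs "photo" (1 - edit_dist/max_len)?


Word 1: "die" (length 3)
Word 2: "photo" (length 5)
One optimal edit sequence:
  1. insert 'p'  (+1)
  2. insert 'h'  (+1)
  3. substitute 'd' -> 'o'  (+1)
  4. substitute 'i' -> 't'  (+1)
  5. substitute 'e' -> 'o'  (+1)
Edit distance = 5
Max length = max(3, 5) = 5
Similarity = 1 - 5/5
= 0.0000


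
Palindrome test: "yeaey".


Word: "yeaey"
Reversed: "yeaey"
Forward == Backward? yeaey == yeaey
Palindrome = Yes


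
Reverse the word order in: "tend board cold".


Original: "tend board cold"
Words (1..n): tend | board | cold
Reversed (n..1): cold | board | tend
Result = "cold board tend"


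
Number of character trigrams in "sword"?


Word: "sword" (length 5)
Number of 3-grams = length - 3 + 1 = 5 - 3 + 1
= 3


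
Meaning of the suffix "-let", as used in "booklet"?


Suffix: -let
Example: booklet = book + -let
Meaning = small


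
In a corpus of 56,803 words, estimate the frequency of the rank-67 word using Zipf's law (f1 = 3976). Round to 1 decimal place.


Zipf's law: f(r) = f(1) / r
f(1) = 3976
f(67) = 3976 / 67
= 59.3 occurrences


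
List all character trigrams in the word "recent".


Word: "recent" (length 6)
Number of trigrams = 6 - 3 + 1 = 4
  Position 0: "rec"
  Position 1: "ece"
  Position 2: "cen"
  Position 3: "ent"
Trigrams = "rec", "ece", "cen", "ent"


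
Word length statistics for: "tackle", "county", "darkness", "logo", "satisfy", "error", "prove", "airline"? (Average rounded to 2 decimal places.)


Lengths: "tackle"=6, "county"=6, "darkness"=8, "logo"=4, "satisfy"=7, "error"=5, "prove"=5, "airline"=7
Sum = 48, Count = 8
Average = 48/8 = 6.00
= avg=6.00, min=4, max=8


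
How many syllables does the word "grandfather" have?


Word: "grandfather"
Syllable breakdown: grand-fa-ther
Counting: 3 parts
= 3 syllables


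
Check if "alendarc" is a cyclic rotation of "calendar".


Word: "calendar", Candidate: "alendarc"
Method: check if candidate is substring of word+word
"calendarcalendar" contains "alendarc"? Yes
Is rotation = Yes


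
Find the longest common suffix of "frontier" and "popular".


Word 1: "frontier"
Word 2: "popular"
Comparing from end:
  Pos -1: 'r' == 'r'
  Pos -2: 'e' != 'a' (stop)
LCS = "r" (length 1)


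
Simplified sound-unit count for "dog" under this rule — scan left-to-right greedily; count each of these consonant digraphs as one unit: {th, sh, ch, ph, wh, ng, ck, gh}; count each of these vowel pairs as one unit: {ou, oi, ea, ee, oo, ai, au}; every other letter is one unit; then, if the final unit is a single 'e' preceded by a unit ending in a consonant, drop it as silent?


Word: "dog" (3 letters)
Left-to-right scan:
  (1) 'd' (letter)
  (2) 'o' (letter)
  (3) 'g' (letter)
Units from scan: 3
Sound units = 3 units


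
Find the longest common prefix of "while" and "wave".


Word 1: "while"
Word 2: "wave"
Comparing from start:
  Pos 0: 'w' == 'w'
  Pos 1: 'h' != 'a' (stop)
LCP = "w" (length 1)


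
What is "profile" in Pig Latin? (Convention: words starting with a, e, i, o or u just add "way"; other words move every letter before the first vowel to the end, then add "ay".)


Word: "profile"
Starts with consonant(s) → move to end, add 'ay'
Consonant cluster: "pr"
Pig Latin = "ofilepray"


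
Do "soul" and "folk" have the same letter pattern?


Pattern of "soul": [0, 1, 2, 3]
Pattern of "folk": [0, 1, 2, 3]
Patterns match
Same pattern = Yes


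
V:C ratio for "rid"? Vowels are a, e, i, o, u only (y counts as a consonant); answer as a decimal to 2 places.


Word: "rid"
Vowels (a,e,i,o,u): 1
Consonants: 2
Ratio = 1/2
= 0.50


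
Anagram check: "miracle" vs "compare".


Word 1: "miracle" → sorted: aceilmr
Word 2: "compare" → sorted: acemopr
Same letters? aceilmr != acemopr
Anagram = No


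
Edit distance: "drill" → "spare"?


Word 1: "drill" (length 5)
Word 2: "spare" (length 5)
One optimal edit sequence (insert/delete/substitute each cost 1):
  1. substitute 'd' -> 's'  (+1)
  2. substitute 'r' -> 'p'  (+1)
  3. substitute 'i' -> 'a'  (+1)
  4. substitute 'l' -> 'r'  (+1)
  5. substitute 'l' -> 'e'  (+1)
Total edit operations: 5
Edit distance = 5


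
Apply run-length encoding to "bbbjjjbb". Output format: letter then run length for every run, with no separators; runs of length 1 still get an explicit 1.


String: "bbbjjjbb"
Scanning for consecutive runs:
  'b' x 3
  'j' x 3
  'b' x 2
RLE = "b3j3b2"


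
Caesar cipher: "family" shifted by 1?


Word: "family"
Shift: 1
Each letter → (letter + shift) mod 26:
  'f' (5) + 1 = 6 → 'g'
  'a' (0) + 1 = 1 → 'b'
  'm' (12) + 1 = 13 → 'n'
  'i' (8) + 1 = 9 → 'j'
  'l' (11) + 1 = 12 → 'm'
  'y' (24) + 1 = 25 → 'z'
Result = "gbnjmz"


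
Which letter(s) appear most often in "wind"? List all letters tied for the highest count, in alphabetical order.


Word: "wind"
Letter counts:
  'd': 1
  'i': 1
  'n': 1
  'w': 1
Maximum count = 1
Most frequent = 'd', 'i', 'n', 'w' (1 time each)


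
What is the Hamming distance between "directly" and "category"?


Comparing character by character (same length = 8):
  Pos 0: 'd' vs 'c' !=
  Pos 1: 'i' vs 'a' !=
  Pos 2: 'r' vs 't' !=
  Pos 3: 'e' vs 'e' =
  Pos 4: 'c' vs 'g' !=
  Pos 5: 't' vs 'o' !=
  Pos 6: 'l' vs 'r' !=
  Pos 7: 'y' vs 'y' =
Hamming distance = 6


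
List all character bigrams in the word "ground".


Word: "ground" (length 6)
Number of bigrams = 6 - 2 + 1 = 5
  Position 0: "gr"
  Position 1: "ro"
  Position 2: "ou"
  Position 3: "un"
  Position 4: "nd"
Bigrams = "gr", "ro", "ou", "un", "nd"


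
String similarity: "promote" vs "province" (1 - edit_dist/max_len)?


Word 1: "promote" (length 7)
Word 2: "province" (length 8)
One optimal edit sequence:
  1. keep 'p'
  2. keep 'r'
  3. keep 'o'
  4. insert 'v'  (+1)
  5. substitute 'm' -> 'i'  (+1)
  6. substitute 'o' -> 'n'  (+1)
  7. substitute 't' -> 'c'  (+1)
  8. keep 'e'
Edit distance = 4
Max length = max(7, 8) = 8
Similarity = 1 - 4/8
= 0.5000


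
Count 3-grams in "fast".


Word: "fast" (length 4)
Number of 3-grams = length - 3 + 1 = 4 - 3 + 1
= 2


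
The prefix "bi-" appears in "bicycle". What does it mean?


Prefix: bi-
Example: bicycle = bi- + cycle
Meaning = two


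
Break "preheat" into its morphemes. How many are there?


Word: "preheat"
Morphemes: pre- / heat
Each morpheme carries meaning
= 2 morphemes


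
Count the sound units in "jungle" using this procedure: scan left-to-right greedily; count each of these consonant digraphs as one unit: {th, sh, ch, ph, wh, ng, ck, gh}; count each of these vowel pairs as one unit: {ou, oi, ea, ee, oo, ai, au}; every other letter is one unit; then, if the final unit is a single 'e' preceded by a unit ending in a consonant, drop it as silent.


Word: "jungle" (6 letters)
Left-to-right scan:
  1. 'j' (letter)
  2. 'u' (letter)
  3. 'ng' (digraph)
  4. 'l' (letter)
  5. 'e' (letter)
Units from scan: 5
Final unit is 'e' after a consonant -> drop as silent (-1)
Sound units = 4 units


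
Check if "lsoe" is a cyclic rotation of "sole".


Word: "sole", Candidate: "lsoe"
Method: check if candidate is substring of word+word
"solesole" contains "lsoe"? No
Is rotation = No


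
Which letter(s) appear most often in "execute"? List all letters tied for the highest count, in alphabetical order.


Word: "execute"
Letter counts:
  'c': 1
  'e': 3
  't': 1
  'u': 1
  'x': 1
Maximum count = 3
Most frequent = 'e' (3 times each)


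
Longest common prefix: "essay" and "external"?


Word 1: "essay"
Word 2: "external"
Comparing from start:
  Pos 0: 'e' == 'e'
  Pos 1: 's' != 'x' (stop)
LCP = "e" (length 1)


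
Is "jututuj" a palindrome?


Word: "jututuj"
Reversed: "jututuj"
Forward == Backward? jututuj == jututuj
Palindrome = Yes


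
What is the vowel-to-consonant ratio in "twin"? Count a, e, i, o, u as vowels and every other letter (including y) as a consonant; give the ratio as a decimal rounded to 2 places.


Word: "twin"
Vowels (a,e,i,o,u): 1
Consonants: 3
Ratio = 1/3
= 0.33


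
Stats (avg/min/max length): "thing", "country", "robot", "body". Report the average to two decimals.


Lengths: "thing"=5, "country"=7, "robot"=5, "body"=4
Sum = 21, Count = 4
Average = 21/4 = 5.25
= avg=5.25, min=4, max=7


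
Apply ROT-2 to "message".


Word: "message"
Shift: 2
Each letter → (letter + shift) mod 26:
  'm' (12) + 2 = 14 → 'o'
  'e' (4) + 2 = 6 → 'g'
  's' (18) + 2 = 20 → 'u'
  's' (18) + 2 = 20 → 'u'
  'a' (0) + 2 = 2 → 'c'
  'g' (6) + 2 = 8 → 'i'
  'e' (4) + 2 = 6 → 'g'
Result = "oguucig"


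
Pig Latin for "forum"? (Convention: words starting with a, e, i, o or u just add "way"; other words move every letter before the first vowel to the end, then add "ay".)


Word: "forum"
Starts with consonant(s) → move to end, add 'ay'
Consonant cluster: "f"
Pig Latin = "orumfay"


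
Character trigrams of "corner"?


Word: "corner" (length 6)
Number of trigrams = 6 - 3 + 1 = 4
  Position 0: "cor"
  Position 1: "orn"
  Position 2: "rne"
  Position 3: "ner"
Trigrams = "cor", "orn", "rne", "ner"


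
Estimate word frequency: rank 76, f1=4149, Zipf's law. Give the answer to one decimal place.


Zipf's law: f(r) = f(1) / r
f(1) = 4149
f(76) = 4149 / 76
= 54.6 occurrences


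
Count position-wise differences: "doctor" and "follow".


Comparing character by character (same length = 6):
  Pos 0: 'd' vs 'f' !=
  Pos 1: 'o' vs 'o' =
  Pos 2: 'c' vs 'l' !=
  Pos 3: 't' vs 'l' !=
  Pos 4: 'o' vs 'o' =
  Pos 5: 'r' vs 'w' !=
Hamming distance = 4


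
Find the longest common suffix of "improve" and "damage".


Word 1: "improve"
Word 2: "damage"
Comparing from end:
  Pos -1: 'e' == 'e'
  Pos -2: 'v' != 'g' (stop)
LCS = "e" (length 1)


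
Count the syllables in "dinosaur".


Word: "dinosaur"
Syllable breakdown: di-no-saur
Counting: 3 parts
= 3 syllables


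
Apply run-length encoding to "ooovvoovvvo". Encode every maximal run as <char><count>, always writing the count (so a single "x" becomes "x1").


String: "ooovvoovvvo"
Scanning for consecutive runs:
  'o' x 3
  'v' x 2
  'o' x 2
  'v' x 3
  'o' x 1
RLE = "o3v2o2v3o1"


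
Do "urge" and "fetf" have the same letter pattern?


Pattern of "urge": [0, 1, 2, 3]
Pattern of "fetf": [0, 1, 2, 0]
Patterns do not match
Same pattern = No


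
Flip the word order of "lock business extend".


Original: "lock business extend"
Words (1..n): lock | business | extend
Reversed (n..1): extend | business | lock
Result = "extend business lock"


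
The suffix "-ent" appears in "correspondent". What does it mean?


Suffix: -ent
Example: correspondent = correspond + -ent
Meaning = one who / that which


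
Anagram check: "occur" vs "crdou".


Word 1: "occur" → sorted: ccoru
Word 2: "crdou" → sorted: cdoru
Same letters? ccoru != cdoru
Anagram = No


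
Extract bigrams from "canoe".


Word: "canoe" (length 5)
Number of bigrams = 5 - 2 + 1 = 4
  Position 0: "ca"
  Position 1: "an"
  Position 2: "no"
  Position 3: "oe"
Bigrams = "ca", "an", "no", "oe"


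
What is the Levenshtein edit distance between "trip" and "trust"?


Word 1: "trip" (length 4)
Word 2: "trust" (length 5)
One optimal edit sequence (insert/delete/substitute each cost 1):
  1. keep 't'
  2. keep 'r'
  3. insert 'u'  (+1)
  4. substitute 'i' -> 's'  (+1)
  5. substitute 'p' -> 't'  (+1)
Total edit operations: 3
Edit distance = 3


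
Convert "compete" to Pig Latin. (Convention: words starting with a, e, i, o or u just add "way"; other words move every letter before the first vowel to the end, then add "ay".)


Word: "compete"
Starts with consonant(s) → move to end, add 'ay'
Consonant cluster: "c"
Pig Latin = "ompetecay"


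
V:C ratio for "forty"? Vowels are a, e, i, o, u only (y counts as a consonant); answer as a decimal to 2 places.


Word: "forty"
Vowels (a,e,i,o,u): 1
Consonants: 4
Ratio = 1/4
= 0.25


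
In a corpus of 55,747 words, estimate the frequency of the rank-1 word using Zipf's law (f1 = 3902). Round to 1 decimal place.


Zipf's law: f(r) = f(1) / r
f(1) = 3902
f(1) = 3902 / 1
= 3902.0 occurrences


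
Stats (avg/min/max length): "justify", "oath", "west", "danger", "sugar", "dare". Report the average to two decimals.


Lengths: "justify"=7, "oath"=4, "west"=4, "danger"=6, "sugar"=5, "dare"=4
Sum = 30, Count = 6
Average = 30/6 = 5.00
= avg=5.00, min=4, max=7


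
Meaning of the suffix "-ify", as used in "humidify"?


Suffix: -ify
Example: humidify (humid + -ify)
Meaning = to make


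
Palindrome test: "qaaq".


Word: "qaaq"
Reversed: "qaaq"
Forward == Backward? qaaq == qaaq
Palindrome = Yes


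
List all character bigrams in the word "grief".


Word: "grief" (length 5)
Number of bigrams = 5 - 2 + 1 = 4
  Position 0: "gr"
  Position 1: "ri"
  Position 2: "ie"
  Position 3: "ef"
Bigrams = "gr", "ri", "ie", "ef"


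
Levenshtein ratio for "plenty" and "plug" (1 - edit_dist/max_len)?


Word 1: "plenty" (length 6)
Word 2: "plug" (length 4)
One optimal edit sequence:
  1. keep 'p'
  2. keep 'l'
  3. delete 'e'  (+1)
  4. delete 'n'  (+1)
  5. substitute 't' -> 'u'  (+1)
  6. substitute 'y' -> 'g'  (+1)
Edit distance = 4
Max length = max(6, 4) = 6
Similarity = 1 - 4/6
= 0.3333


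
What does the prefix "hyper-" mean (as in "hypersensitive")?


Prefix: hyper-
As in: hypersensitive -> hyper- + sensitive
Meaning = over / excessive


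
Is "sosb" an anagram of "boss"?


Word 1: "boss" → sorted: boss
Word 2: "sosb" → sorted: boss
Same letters? boss == boss
Anagram = Yes


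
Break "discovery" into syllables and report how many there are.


Word: "discovery"
Syllable breakdown: dis / cov / er / y
Counting: 4 parts
= 4 syllables


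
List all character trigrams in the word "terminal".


Word: "terminal" (length 8)
Number of trigrams = 8 - 3 + 1 = 6
  Position 0: "ter"
  Position 1: "erm"
  Position 2: "rmi"
  Position 3: "min"
  Position 4: "ina"
  Position 5: "nal"
Trigrams = "ter", "erm", "rmi", "min", "ina", "nal"


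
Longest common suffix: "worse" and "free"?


Word 1: "worse"
Word 2: "free"
Comparing from end:
  Pos -1: 'e' == 'e'
  Pos -2: 's' != 'e' (stop)
LCS = "e" (length 1)


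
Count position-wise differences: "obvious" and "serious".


Comparing character by character (same length = 7):
  Pos 0: 'o' vs 's' !=
  Pos 1: 'b' vs 'e' !=
  Pos 2: 'v' vs 'r' !=
  Pos 3: 'i' vs 'i' =
  Pos 4: 'o' vs 'o' =
  Pos 5: 'u' vs 'u' =
  Pos 6: 's' vs 's' =
Hamming distance = 3


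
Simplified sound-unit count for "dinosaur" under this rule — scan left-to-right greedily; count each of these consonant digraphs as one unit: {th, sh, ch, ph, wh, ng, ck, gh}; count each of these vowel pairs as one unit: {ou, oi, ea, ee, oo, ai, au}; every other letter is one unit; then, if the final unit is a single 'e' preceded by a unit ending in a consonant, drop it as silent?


Word: "dinosaur" (8 letters)
Left-to-right scan:
  1. 'd' (letter)
  2. 'i' (letter)
  3. 'n' (letter)
  4. 'o' (letter)
  5. 's' (letter)
  6. 'au' (vowel-pair)
  7. 'r' (letter)
Units from scan: 7
Sound units = 7 units


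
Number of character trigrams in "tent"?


Word: "tent" (length 4)
Number of 3-grams = length - 3 + 1 = 4 - 3 + 1
= 2


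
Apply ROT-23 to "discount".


Word: "discount"
Shift: 23
Each letter → (letter + shift) mod 26:
  'd' (3) + 23 = 0 → 'a'
  'i' (8) + 23 = 5 → 'f'
  's' (18) + 23 = 15 → 'p'
  'c' (2) + 23 = 25 → 'z'
  'o' (14) + 23 = 11 → 'l'
  'u' (20) + 23 = 17 → 'r'
  'n' (13) + 23 = 10 → 'k'
  't' (19) + 23 = 16 → 'q'
Result = "afpzlrkq"


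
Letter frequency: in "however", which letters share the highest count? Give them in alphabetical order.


Word: "however"
Letter counts:
  'e': 2
  'h': 1
  'o': 1
  'r': 1
  'v': 1
  'w': 1
Maximum count = 2
Most frequent = 'e' (2 times each)


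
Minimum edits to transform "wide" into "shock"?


Word 1: "wide" (length 4)
Word 2: "shock" (length 5)
One optimal edit sequence (insert/delete/substitute each cost 1):
  1. insert 's'  (+1)
  2. substitute 'w' -> 'h'  (+1)
  3. substitute 'i' -> 'o'  (+1)
  4. substitute 'd' -> 'c'  (+1)
  5. substitute 'e' -> 'k'  (+1)
Total edit operations: 5
Edit distance = 5


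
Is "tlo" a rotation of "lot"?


Word: "lot", Candidate: "tlo"
Method: check if candidate is substring of word+word
"lotlot" contains "tlo"? Yes
Is rotation = Yes


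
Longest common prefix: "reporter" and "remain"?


Word 1: "reporter"
Word 2: "remain"
Comparing from start:
  Pos 0: 'r' == 'r'
  Pos 1: 'e' == 'e'
  Pos 2: 'p' != 'm' (stop)
LCP = "re" (length 2)


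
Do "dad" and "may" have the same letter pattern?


Pattern of "dad": [0, 1, 0]
Pattern of "may": [0, 1, 2]
Patterns do not match
Same pattern = No


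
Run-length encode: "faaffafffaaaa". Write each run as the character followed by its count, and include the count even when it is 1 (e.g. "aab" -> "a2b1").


String: "faaffafffaaaa"
Scanning for consecutive runs:
  'f' x 1
  'a' x 2
  'f' x 2
  'a' x 1
  'f' x 3
  'a' x 4
RLE = "f1a2f2a1f3a4"


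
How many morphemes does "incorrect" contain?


Word: "incorrect"
Morphemes: in- + correct
Each morpheme carries meaning
= 2 morphemes


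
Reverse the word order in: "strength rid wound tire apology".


Original: "strength rid wound tire apology"
Words (1..n): strength | rid | wound | tire | apology
Reversed (n..1): apology | tire | wound | rid | strength
Result = "apology tire wound rid strength"


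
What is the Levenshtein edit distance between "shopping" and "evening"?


Word 1: "shopping" (length 8)
Word 2: "evening" (length 7)
One optimal edit sequence (insert/delete/substitute each cost 1):
  1. delete 's'  (+1)
  2. substitute 'h' -> 'e'  (+1)
  3. substitute 'o' -> 'v'  (+1)
  4. substitute 'p' -> 'e'  (+1)
  5. substitute 'p' -> 'n'  (+1)
  6. keep 'i'
  7. keep 'n'
  8. keep 'g'
Total edit operations: 5
Edit distance = 5


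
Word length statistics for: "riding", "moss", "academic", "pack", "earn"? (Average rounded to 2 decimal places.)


Lengths: "riding"=6, "moss"=4, "academic"=8, "pack"=4, "earn"=4
Sum = 26, Count = 5
Average = 26/5 = 5.20
= avg=5.20, min=4, max=8


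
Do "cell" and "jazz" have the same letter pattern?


Pattern of "cell": [0, 1, 2, 2]
Pattern of "jazz": [0, 1, 2, 2]
Patterns match
Same pattern = Yes


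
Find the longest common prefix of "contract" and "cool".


Word 1: "contract"
Word 2: "cool"
Comparing from start:
  Pos 0: 'c' == 'c'
  Pos 1: 'o' == 'o'
  Pos 2: 'n' != 'o' (stop)
LCP = "co" (length 2)


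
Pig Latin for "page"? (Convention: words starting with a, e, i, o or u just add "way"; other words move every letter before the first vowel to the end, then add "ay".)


Word: "page"
Starts with consonant(s) → move to end, add 'ay'
Consonant cluster: "p"
Pig Latin = "agepay"


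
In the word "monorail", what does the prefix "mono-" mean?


Prefix: mono-
As in: monorail -> mono- + rail
Meaning = one


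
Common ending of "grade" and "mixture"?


Word 1: "grade"
Word 2: "mixture"
Comparing from end:
  Pos -1: 'e' == 'e'
  Pos -2: 'd' != 'r' (stop)
LCS = "e" (length 1)


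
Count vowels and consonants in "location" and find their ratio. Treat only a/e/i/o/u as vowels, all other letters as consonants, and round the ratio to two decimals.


Word: "location"
Vowels (a,e,i,o,u): 4
Consonants: 4
Ratio = 4/4
= 1.00


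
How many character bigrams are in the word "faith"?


Word: "faith" (length 5)
Number of 2-grams = length - 2 + 1 = 5 - 2 + 1
= 4


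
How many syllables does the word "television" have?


Word: "television"
Syllable breakdown: tel-e-vi-sion
Counting: 4 parts
= 4 syllables


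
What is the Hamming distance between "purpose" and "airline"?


Comparing character by character (same length = 7):
  Pos 0: 'p' vs 'a' !=
  Pos 1: 'u' vs 'i' !=
  Pos 2: 'r' vs 'r' =
  Pos 3: 'p' vs 'l' !=
  Pos 4: 'o' vs 'i' !=
  Pos 5: 's' vs 'n' !=
  Pos 6: 'e' vs 'e' =
Hamming distance = 5


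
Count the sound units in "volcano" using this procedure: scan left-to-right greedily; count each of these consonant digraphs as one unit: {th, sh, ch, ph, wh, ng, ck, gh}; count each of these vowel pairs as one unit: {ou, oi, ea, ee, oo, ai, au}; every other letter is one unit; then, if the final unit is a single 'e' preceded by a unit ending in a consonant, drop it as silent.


Word: "volcano" (7 letters)
Left-to-right scan:
  1. 'v' (letter)
  2. 'o' (letter)
  3. 'l' (letter)
  4. 'c' (letter)
  5. 'a' (letter)
  6. 'n' (letter)
  7. 'o' (letter)
Units from scan: 7
Sound units = 7 units


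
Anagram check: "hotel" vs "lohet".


Word 1: "hotel" → sorted: ehlot
Word 2: "lohet" → sorted: ehlot
Same letters? ehlot == ehlot
Anagram = Yes


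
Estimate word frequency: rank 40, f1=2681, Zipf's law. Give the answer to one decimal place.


Zipf's law: f(r) = f(1) / r
f(1) = 2681
f(40) = 2681 / 40
= 67.0 occurrences


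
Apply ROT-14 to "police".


Word: "police"
Shift: 14
Each letter → (letter + shift) mod 26:
  'p' (15) + 14 = 3 → 'd'
  'o' (14) + 14 = 2 → 'c'
  'l' (11) + 14 = 25 → 'z'
  'i' (8) + 14 = 22 → 'w'
  'c' (2) + 14 = 16 → 'q'
  'e' (4) + 14 = 18 → 's'
Result = "dczwqs"


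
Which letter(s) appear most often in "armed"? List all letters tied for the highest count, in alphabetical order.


Word: "armed"
Letter counts:
  'a': 1
  'd': 1
  'e': 1
  'm': 1
  'r': 1
Maximum count = 1
Most frequent = 'a', 'd', 'e', 'm', 'r' (1 time each)


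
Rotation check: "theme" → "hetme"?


Word: "theme", Candidate: "hetme"
Method: check if candidate is substring of word+word
"themetheme" contains "hetme"? No
Is rotation = No


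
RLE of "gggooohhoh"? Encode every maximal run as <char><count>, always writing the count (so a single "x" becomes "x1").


String: "gggooohhoh"
Scanning for consecutive runs:
  'g' x 3
  'o' x 3
  'h' x 2
  'o' x 1
  'h' x 1
RLE = "g3o3h2o1h1"


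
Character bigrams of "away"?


Word: "away" (length 4)
Number of bigrams = 4 - 2 + 1 = 3
  Position 0: "aw"
  Position 1: "wa"
  Position 2: "ay"
Bigrams = "aw", "wa", "ay"


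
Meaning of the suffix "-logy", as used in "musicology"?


Suffix: -logy
Example: musicology (music + -logy, with a spelling change)
Meaning = study of


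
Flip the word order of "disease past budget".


Original: "disease past budget"
Words (1..n): disease | past | budget
Reversed (n..1): budget | past | disease
Result = "budget past disease"


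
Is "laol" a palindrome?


Word: "laol"
Reversed: "loal"
Forward == Backward? laol != loal
Palindrome = No


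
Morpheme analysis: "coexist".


Word: "coexist"
Morphemes: co- | exist
Each morpheme carries meaning
= 2 morphemes


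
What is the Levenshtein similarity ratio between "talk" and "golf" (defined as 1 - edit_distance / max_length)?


Word 1: "talk" (length 4)
Word 2: "golf" (length 4)
One optimal edit sequence:
  1. substitute 't' -> 'g'  (+1)
  2. substitute 'a' -> 'o'  (+1)
  3. keep 'l'
  4. substitute 'k' -> 'f'  (+1)
Edit distance = 3
Max length = max(4, 4) = 4
Similarity = 1 - 3/4
= 0.2500


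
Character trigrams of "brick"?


Word: "brick" (length 5)
Number of trigrams = 5 - 3 + 1 = 3
  Position 0: "bri"
  Position 1: "ric"
  Position 2: "ick"
Trigrams = "bri", "ric", "ick"


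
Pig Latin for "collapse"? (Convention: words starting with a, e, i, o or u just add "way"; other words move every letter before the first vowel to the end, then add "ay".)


Word: "collapse"
Starts with consonant(s) → move to end, add 'ay'
Consonant cluster: "c"
Pig Latin = "ollapsecay"


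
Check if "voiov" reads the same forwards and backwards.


Word: "voiov"
Reversed: "voiov"
Forward == Backward? voiov == voiov
Palindrome = Yes


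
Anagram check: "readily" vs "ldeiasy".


Word 1: "readily" → sorted: adeilry
Word 2: "ldeiasy" → sorted: adeilsy
Same letters? adeilry != adeilsy
Anagram = No


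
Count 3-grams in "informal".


Word: "informal" (length 8)
Number of 3-grams = length - 3 + 1 = 8 - 3 + 1
= 6


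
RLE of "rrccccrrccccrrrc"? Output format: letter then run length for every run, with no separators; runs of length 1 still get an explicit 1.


String: "rrccccrrccccrrrc"
Scanning for consecutive runs:
  'r' x 2
  'c' x 4
  'r' x 2
  'c' x 4
  'r' x 3
  'c' x 1
RLE = "r2c4r2c4r3c1"


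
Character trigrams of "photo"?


Word: "photo" (length 5)
Number of trigrams = 5 - 3 + 1 = 3
  Position 0: "pho"
  Position 1: "hot"
  Position 2: "oto"
Trigrams = "pho", "hot", "oto"


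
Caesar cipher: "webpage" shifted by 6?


Word: "webpage"
Shift: 6
Each letter → (letter + shift) mod 26:
  'w' (22) + 6 = 2 → 'c'
  'e' (4) + 6 = 10 → 'k'
  'b' (1) + 6 = 7 → 'h'
  'p' (15) + 6 = 21 → 'v'
  'a' (0) + 6 = 6 → 'g'
  'g' (6) + 6 = 12 → 'm'
  'e' (4) + 6 = 10 → 'k'
Result = "ckhvgmk"


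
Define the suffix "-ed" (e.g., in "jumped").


Suffix: -ed
As in: jumped -> jump + -ed
Meaning = past tense


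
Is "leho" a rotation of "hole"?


Word: "hole", Candidate: "leho"
Method: check if candidate is substring of word+word
"holehole" contains "leho"? Yes
Is rotation = Yes


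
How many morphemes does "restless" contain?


Word: "restless"
Morphemes: rest + -less
Each morpheme carries meaning
= 2 morphemes


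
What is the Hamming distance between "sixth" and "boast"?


Comparing character by character (same length = 5):
  Pos 0: 's' vs 'b' !=
  Pos 1: 'i' vs 'o' !=
  Pos 2: 'x' vs 'a' !=
  Pos 3: 't' vs 's' !=
  Pos 4: 'h' vs 't' !=
Hamming distance = 5


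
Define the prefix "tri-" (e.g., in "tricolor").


Prefix: tri-
Example: tricolor (tri- + color)
Meaning = three


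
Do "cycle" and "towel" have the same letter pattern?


Pattern of "cycle": [0, 1, 0, 2, 3]
Pattern of "towel": [0, 1, 2, 3, 4]
Patterns do not match
Same pattern = No


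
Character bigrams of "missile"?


Word: "missile" (length 7)
Number of bigrams = 7 - 2 + 1 = 6
  Position 0: "mi"
  Position 1: "is"
  Position 2: "ss"
  Position 3: "si"
  Position 4: "il"
  Position 5: "le"
Bigrams = "mi", "is", "ss", "si", "il", "le"


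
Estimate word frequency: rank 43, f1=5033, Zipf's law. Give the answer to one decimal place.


Zipf's law: f(r) = f(1) / r
f(1) = 5033
f(43) = 5033 / 43
= 117.0 occurrences


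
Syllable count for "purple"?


Word: "purple"
Syllable breakdown: pur | ple
Counting: 2 parts
= 2 syllables


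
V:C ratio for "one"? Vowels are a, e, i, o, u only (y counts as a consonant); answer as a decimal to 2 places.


Word: "one"
Vowels (a,e,i,o,u): 2
Consonants: 1
Ratio = 2/1
= 2.00


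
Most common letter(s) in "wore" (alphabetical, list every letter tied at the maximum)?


Word: "wore"
Letter counts:
  'e': 1
  'o': 1
  'r': 1
  'w': 1
Maximum count = 1
Most frequent = 'e', 'o', 'r', 'w' (1 time each)


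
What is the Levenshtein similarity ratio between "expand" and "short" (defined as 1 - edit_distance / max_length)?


Word 1: "expand" (length 6)
Word 2: "short" (length 5)
One optimal edit sequence:
  1. delete 'e'  (+1)
  2. substitute 'x' -> 's'  (+1)
  3. substitute 'p' -> 'h'  (+1)
  4. substitute 'a' -> 'o'  (+1)
  5. substitute 'n' -> 'r'  (+1)
  6. substitute 'd' -> 't'  (+1)
Edit distance = 6
Max length = max(6, 5) = 6
Similarity = 1 - 6/6
= 0.0000


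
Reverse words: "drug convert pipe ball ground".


Original: "drug convert pipe ball ground"
Words (1..n): drug | convert | pipe | ball | ground
Reversed (n..1): ground | ball | pipe | convert | drug
Result = "ground ball pipe convert drug"


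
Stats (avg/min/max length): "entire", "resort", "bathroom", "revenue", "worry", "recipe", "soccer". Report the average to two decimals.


Lengths: "entire"=6, "resort"=6, "bathroom"=8, "revenue"=7, "worry"=5, "recipe"=6, "soccer"=6
Sum = 44, Count = 7
Average = 44/7 = 6.29
= avg=6.29, min=5, max=8


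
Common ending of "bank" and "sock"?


Word 1: "bank"
Word 2: "sock"
Comparing from end:
  Pos -1: 'k' == 'k'
  Pos -2: 'n' != 'c' (stop)
LCS = "k" (length 1)


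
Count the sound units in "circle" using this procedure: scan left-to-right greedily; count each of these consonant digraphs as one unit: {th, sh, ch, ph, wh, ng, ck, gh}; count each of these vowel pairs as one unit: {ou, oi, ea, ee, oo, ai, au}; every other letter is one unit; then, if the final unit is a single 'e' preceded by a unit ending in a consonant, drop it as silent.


Word: "circle" (6 letters)
Left-to-right scan:
  [1] 'c' (letter)
  [2] 'i' (letter)
  [3] 'r' (letter)
  [4] 'c' (letter)
  [5] 'l' (letter)
  [6] 'e' (letter)
Units from scan: 6
Final unit is 'e' after a consonant -> drop as silent (-1)
Sound units = 5 units


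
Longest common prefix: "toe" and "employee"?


Word 1: "toe"
Word 2: "employee"
Comparing from start:
  Pos 0: 't' != 'e' (stop)
LCP = "" (length 0)


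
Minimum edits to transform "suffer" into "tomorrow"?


Word 1: "suffer" (length 6)
Word 2: "tomorrow" (length 8)
One optimal edit sequence (insert/delete/substitute each cost 1):
  1. substitute 's' -> 't'  (+1)
  2. substitute 'u' -> 'o'  (+1)
  3. substitute 'f' -> 'm'  (+1)
  4. substitute 'f' -> 'o'  (+1)
  5. substitute 'e' -> 'r'  (+1)
  6. keep 'r'
  7. insert 'o'  (+1)
  8. insert 'w'  (+1)
Total edit operations: 7
Edit distance = 7


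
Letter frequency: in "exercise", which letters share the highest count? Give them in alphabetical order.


Word: "exercise"
Letter counts:
  'c': 1
  'e': 3
  'i': 1
  'r': 1
  's': 1
  'x': 1
Maximum count = 3
Most frequent = 'e' (3 times each)


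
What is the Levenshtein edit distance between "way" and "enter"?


Word 1: "way" (length 3)
Word 2: "enter" (length 5)
One optimal edit sequence (insert/delete/substitute each cost 1):
  1. insert 'e'  (+1)
  2. insert 'n'  (+1)
  3. substitute 'w' -> 't'  (+1)
  4. substitute 'a' -> 'e'  (+1)
  5. substitute 'y' -> 'r'  (+1)
Total edit operations: 5
Edit distance = 5


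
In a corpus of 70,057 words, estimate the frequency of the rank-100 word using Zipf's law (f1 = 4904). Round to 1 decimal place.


Zipf's law: f(r) = f(1) / r
f(1) = 4904
f(100) = 4904 / 100
= 49.0 occurrences


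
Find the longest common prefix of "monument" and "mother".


Word 1: "monument"
Word 2: "mother"
Comparing from start:
  Pos 0: 'm' == 'm'
  Pos 1: 'o' == 'o'
  Pos 2: 'n' != 't' (stop)
LCP = "mo" (length 2)


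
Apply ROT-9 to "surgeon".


Word: "surgeon"
Shift: 9
Each letter → (letter + shift) mod 26:
  's' (18) + 9 = 1 → 'b'
  'u' (20) + 9 = 3 → 'd'
  'r' (17) + 9 = 0 → 'a'
  'g' (6) + 9 = 15 → 'p'
  'e' (4) + 9 = 13 → 'n'
  'o' (14) + 9 = 23 → 'x'
  'n' (13) + 9 = 22 → 'w'
Result = "bdapnxw"


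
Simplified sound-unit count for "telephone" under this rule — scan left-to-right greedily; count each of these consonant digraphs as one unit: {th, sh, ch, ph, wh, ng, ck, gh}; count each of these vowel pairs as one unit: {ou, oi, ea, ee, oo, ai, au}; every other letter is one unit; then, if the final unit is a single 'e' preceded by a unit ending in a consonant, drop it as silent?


Word: "telephone" (9 letters)
Left-to-right scan:
  1. 't' (letter)
  2. 'e' (letter)
  3. 'l' (letter)
  4. 'e' (letter)
  5. 'ph' (digraph)
  6. 'o' (letter)
  7. 'n' (letter)
  8. 'e' (letter)
Units from scan: 8
Final unit is 'e' after a consonant -> drop as silent (-1)
Sound units = 7 units


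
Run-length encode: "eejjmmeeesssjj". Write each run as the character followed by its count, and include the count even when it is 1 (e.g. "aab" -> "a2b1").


String: "eejjmmeeesssjj"
Scanning for consecutive runs:
  'e' x 2
  'j' x 2
  'm' x 2
  'e' x 3
  's' x 3
  'j' x 2
RLE = "e2j2m2e3s3j2"


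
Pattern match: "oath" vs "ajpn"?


Pattern of "oath": [0, 1, 2, 3]
Pattern of "ajpn": [0, 1, 2, 3]
Patterns match
Same pattern = Yes


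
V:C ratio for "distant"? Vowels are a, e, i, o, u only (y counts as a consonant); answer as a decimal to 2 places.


Word: "distant"
Vowels (a,e,i,o,u): 2
Consonants: 5
Ratio = 2/5
= 0.40


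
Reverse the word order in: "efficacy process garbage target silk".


Original: "efficacy process garbage target silk"
Words (1..n): efficacy | process | garbage | target | silk
Reversed (n..1): silk | target | garbage | process | efficacy
Result = "silk target garbage process efficacy"


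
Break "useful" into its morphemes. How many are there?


Word: "useful"
Morphemes: use / -ful
Each morpheme carries meaning
= 2 morphemes


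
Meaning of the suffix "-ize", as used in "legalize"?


Suffix: -ize
Example: legalize (legal + -ize)
Meaning = to make


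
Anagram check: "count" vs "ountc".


Word 1: "count" → sorted: cnotu
Word 2: "ountc" → sorted: cnotu
Same letters? cnotu == cnotu
Anagram = Yes


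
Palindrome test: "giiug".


Word: "giiug"
Reversed: "guiig"
Forward == Backward? giiug != guiig
Palindrome = No


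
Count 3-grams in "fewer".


Word: "fewer" (length 5)
Number of 3-grams = length - 3 + 1 = 5 - 3 + 1
= 3


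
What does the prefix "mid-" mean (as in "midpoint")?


Prefix: mid-
Example: midpoint = mid- + point
Meaning = middle


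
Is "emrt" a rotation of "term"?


Word: "term", Candidate: "emrt"
Method: check if candidate is substring of word+word
"termterm" contains "emrt"? No
Is rotation = No


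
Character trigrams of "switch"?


Word: "switch" (length 6)
Number of trigrams = 6 - 3 + 1 = 4
  Position 0: "swi"
  Position 1: "wit"
  Position 2: "itc"
  Position 3: "tch"
Trigrams = "swi", "wit", "itc", "tch"


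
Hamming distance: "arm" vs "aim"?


Comparing character by character (same length = 3):
  Pos 0: 'a' vs 'a' =
  Pos 1: 'r' vs 'i' !=
  Pos 2: 'm' vs 'm' =
Hamming distance = 1


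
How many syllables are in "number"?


Word: "number"
Syllable breakdown: num · ber
Counting: 2 parts
= 2 syllables


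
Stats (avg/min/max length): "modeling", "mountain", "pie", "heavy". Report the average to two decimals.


Lengths: "modeling"=8, "mountain"=8, "pie"=3, "heavy"=5
Sum = 24, Count = 4
Average = 24/4 = 6.00
= avg=6.00, min=3, max=8


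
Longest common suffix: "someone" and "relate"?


Word 1: "someone"
Word 2: "relate"
Comparing from end:
  Pos -1: 'e' == 'e'
  Pos -2: 'n' != 't' (stop)
LCS = "e" (length 1)


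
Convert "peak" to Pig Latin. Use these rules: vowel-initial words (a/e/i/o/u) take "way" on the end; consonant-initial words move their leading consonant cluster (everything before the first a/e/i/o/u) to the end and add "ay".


Word: "peak"
Starts with consonant(s) → move to end, add 'ay'
Consonant cluster: "p"
Pig Latin = "eakpay"


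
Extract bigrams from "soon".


Word: "soon" (length 4)
Number of bigrams = 4 - 2 + 1 = 3
  Position 0: "so"
  Position 1: "oo"
  Position 2: "on"
Bigrams = "so", "oo", "on"


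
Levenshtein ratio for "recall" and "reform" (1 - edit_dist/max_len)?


Word 1: "recall" (length 6)
Word 2: "reform" (length 6)
One optimal edit sequence:
  1. keep 'r'
  2. keep 'e'
  3. substitute 'c' -> 'f'  (+1)
  4. substitute 'a' -> 'o'  (+1)
  5. substitute 'l' -> 'r'  (+1)
  6. substitute 'l' -> 'm'  (+1)
Edit distance = 4
Max length = max(6, 6) = 6
Similarity = 1 - 4/6
= 0.3333


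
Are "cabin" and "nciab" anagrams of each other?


Word 1: "cabin" → sorted: abcin
Word 2: "nciab" → sorted: abcin
Same letters? abcin == abcin
Anagram = Yes


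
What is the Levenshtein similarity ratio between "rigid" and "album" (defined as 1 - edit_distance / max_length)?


Word 1: "rigid" (length 5)
Word 2: "album" (length 5)
One optimal edit sequence:
  1. substitute 'r' -> 'a'  (+1)
  2. substitute 'i' -> 'l'  (+1)
  3. substitute 'g' -> 'b'  (+1)
  4. substitute 'i' -> 'u'  (+1)
  5. substitute 'd' -> 'm'  (+1)
Edit distance = 5
Max length = max(5, 5) = 5
Similarity = 1 - 5/5
= 0.0000


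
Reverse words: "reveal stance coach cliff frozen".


Original: "reveal stance coach cliff frozen"
Words (1..n): reveal | stance | coach | cliff | frozen
Reversed (n..1): frozen | cliff | coach | stance | reveal
Result = "frozen cliff coach stance reveal"


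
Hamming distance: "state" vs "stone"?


Comparing character by character (same length = 5):
  Pos 0: 's' vs 's' =
  Pos 1: 't' vs 't' =
  Pos 2: 'a' vs 'o' !=
  Pos 3: 't' vs 'n' !=
  Pos 4: 'e' vs 'e' =
Hamming distance = 2


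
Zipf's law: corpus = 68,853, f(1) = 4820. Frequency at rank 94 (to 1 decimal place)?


Zipf's law: f(r) = f(1) / r
f(1) = 4820
f(94) = 4820 / 94
= 51.3 occurrences


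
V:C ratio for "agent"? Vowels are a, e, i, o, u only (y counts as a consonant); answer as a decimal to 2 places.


Word: "agent"
Vowels (a,e,i,o,u): 2
Consonants: 3
Ratio = 2/3
= 0.67


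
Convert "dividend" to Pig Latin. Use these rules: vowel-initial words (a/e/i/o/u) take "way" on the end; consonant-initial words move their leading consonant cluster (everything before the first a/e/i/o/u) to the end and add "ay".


Word: "dividend"
Starts with consonant(s) → move to end, add 'ay'
Consonant cluster: "d"
Pig Latin = "ividendday"


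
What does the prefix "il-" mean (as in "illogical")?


Prefix: il-
Example: illogical = il- + logical
Meaning = not


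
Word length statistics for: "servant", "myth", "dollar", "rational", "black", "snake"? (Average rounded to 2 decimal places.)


Lengths: "servant"=7, "myth"=4, "dollar"=6, "rational"=8, "black"=5, "snake"=5
Sum = 35, Count = 6
Average = 35/6 = 5.83
= avg=5.83, min=4, max=8


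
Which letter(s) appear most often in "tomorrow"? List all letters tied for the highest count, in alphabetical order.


Word: "tomorrow"
Letter counts:
  'm': 1
  'o': 3
  'r': 2
  't': 1
  'w': 1
Maximum count = 3
Most frequent = 'o' (3 times each)


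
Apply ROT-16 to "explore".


Word: "explore"
Shift: 16
Each letter → (letter + shift) mod 26:
  'e' (4) + 16 = 20 → 'u'
  'x' (23) + 16 = 13 → 'n'
  'p' (15) + 16 = 5 → 'f'
  'l' (11) + 16 = 1 → 'b'
  'o' (14) + 16 = 4 → 'e'
  'r' (17) + 16 = 7 → 'h'
  'e' (4) + 16 = 20 → 'u'
Result = "unfbehu"
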